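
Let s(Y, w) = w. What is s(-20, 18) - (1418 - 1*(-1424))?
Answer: -2824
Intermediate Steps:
s(-20, 18) - (1418 - 1*(-1424)) = 18 - (1418 - 1*(-1424)) = 18 - (1418 + 1424) = 18 - 1*2842 = 18 - 2842 = -2824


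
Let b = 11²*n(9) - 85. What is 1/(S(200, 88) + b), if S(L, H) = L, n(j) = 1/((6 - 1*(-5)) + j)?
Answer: 20/2421 ≈ 0.0082611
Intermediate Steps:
n(j) = 1/(11 + j) (n(j) = 1/((6 + 5) + j) = 1/(11 + j))
b = -1579/20 (b = 11²/(11 + 9) - 85 = 121/20 - 85 = -1579/20 ≈ -78.950)
1/(S(200, 88) + b) = 1/(200 - 1579/20) = 1/(2421/20) = 20/2421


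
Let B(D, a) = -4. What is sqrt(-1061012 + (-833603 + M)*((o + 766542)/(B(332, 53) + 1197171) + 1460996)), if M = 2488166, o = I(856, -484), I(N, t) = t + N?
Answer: sqrt(3464509917500364519988498)/1197167 ≈ 1.5548e+6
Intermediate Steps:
I(N, t) = N + t
o = 372 (o = 856 - 484 = 372)
sqrt(-1061012 + (-833603 + M)*((o + 766542)/(B(332, 53) + 1197171) + 1460996)) = sqrt(-1061012 + (-833603 + 2488166)*((372 + 766542)/(-4 + 1197171) + 1460996)) = sqrt(-1061012 + 1654563*(766914/1197167 + 1460996)) = sqrt(-1061012 + 1654563*(1749056965246/1197167)) = sqrt(-1061012 + 2893924939588317498/1197167) = sqrt(2893923669379764494/1197167) = sqrt(3464509917500364519988498)/1197167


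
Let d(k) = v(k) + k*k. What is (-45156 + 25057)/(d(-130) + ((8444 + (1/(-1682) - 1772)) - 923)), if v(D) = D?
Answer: -33806518/37876957 ≈ -0.89254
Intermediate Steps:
d(k) = k + k**2 (d(k) = k + k*k = k + k**2)
(-45156 + 25057)/(d(-130) + ((8444 + (1/(-1682) - 1772)) - 923)) = (-45156 + 25057)/(-130*(1 - 130) + ((8444 + (1/(-1682) - 1772)) - 923)) = -20099/(-130*(-129) + ((8444 + (-1/1682 - 1772)) - 923)) = -20099/(16770 + ((8444 - 2980505/1682) - 923)) = -20099/(16770 + (11222303/1682 - 923)) = -20099/(16770 + 9669817/1682) = -20099/37876957/1682 = -20099*1682/37876957 = -33806518/37876957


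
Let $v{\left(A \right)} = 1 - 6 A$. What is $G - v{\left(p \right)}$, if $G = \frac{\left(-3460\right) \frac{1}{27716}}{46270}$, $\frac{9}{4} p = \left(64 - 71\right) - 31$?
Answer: $- \frac{19685137081}{192362898} \approx -102.33$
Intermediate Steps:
$p = - \frac{152}{9}$ ($p = \frac{4 \left(\left(64 - 71\right) - 31\right)}{9} = \frac{4 \left(-7 - 31\right)}{9} = \frac{4}{9} \left(-38\right) = - \frac{152}{9} \approx -16.889$)
$G = - \frac{173}{64120966}$ ($G = \left(-3460\right) \frac{1}{27716} \cdot \frac{1}{46270} = \left(- \frac{865}{6929}\right) \frac{1}{46270} = - \frac{173}{64120966} \approx -2.698 \cdot 10^{-6}$)
$G - v{\left(p \right)} = - \frac{173}{64120966} - \left(1 - - \frac{304}{3}\right) = - \frac{173}{64120966} - \left(1 + \frac{304}{3}\right) = - \frac{173}{64120966} - \frac{307}{3} = - \frac{19685137081}{192362898}$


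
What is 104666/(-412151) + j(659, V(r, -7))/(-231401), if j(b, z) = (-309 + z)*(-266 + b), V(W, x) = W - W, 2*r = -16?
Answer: 25830563921/95372153551 ≈ 0.27084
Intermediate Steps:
r = -8 (r = (1/2)*(-16) = -8)
V(W, x) = 0
104666/(-412151) + j(659, V(r, -7))/(-231401) = 104666/(-412151) + (82194 - 309*659 - 266*0 + 659*0)/(-231401) = 104666*(-1/412151) + (82194 - 203631 + 0 + 0)*(-1/231401) = -104666/412151 - 121437*(-1/231401) = -104666/412151 + 121437/231401 = 25830563921/95372153551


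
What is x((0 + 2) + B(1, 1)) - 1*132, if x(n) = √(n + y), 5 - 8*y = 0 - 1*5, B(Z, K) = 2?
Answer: -132 + √21/2 ≈ -129.71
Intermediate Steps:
y = 5/4 (y = 5/8 - (0 - 1*5)/8 = 5/8 - (0 - 5)/8 = 5/8 - ⅛*(-5) = 5/8 + 5/8 = 5/4 ≈ 1.2500)
x(n) = √(5/4 + n) (x(n) = √(n + 5/4) = √(5/4 + n))
x((0 + 2) + B(1, 1)) - 1*132 = √(5 + 4*((0 + 2) + 2))/2 - 1*132 = √(5 + 4*(2 + 2))/2 - 132 = √(5 + 4*4)/2 - 132 = √(5 + 16)/2 - 132 = √21/2 - 132 = -132 + √21/2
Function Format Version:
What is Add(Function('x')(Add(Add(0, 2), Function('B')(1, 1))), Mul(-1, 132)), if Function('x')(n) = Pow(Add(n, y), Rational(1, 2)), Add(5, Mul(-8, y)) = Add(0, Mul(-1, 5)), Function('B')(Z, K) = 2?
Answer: Add(-132, Mul(Rational(1, 2), Pow(21, Rational(1, 2)))) ≈ -129.71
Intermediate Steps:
y = Rational(5, 4) (y = Add(Rational(5, 8), Mul(Rational(-1, 8), Add(0, Mul(-1, 5)))) = Add(Rational(5, 8), Mul(Rational(-1, 8), Add(0, -5))) = Add(Rational(5, 8), Mul(Rational(-1, 8), -5)) = Add(Rational(5, 8), Rational(5, 8)) = Rational(5, 4) ≈ 1.2500)
Function('x')(n) = Pow(Add(Rational(5, 4), n), Rational(1, 2)) (Function('x')(n) = Pow(Add(n, Rational(5, 4)), Rational(1, 2)) = Pow(Add(Rational(5, 4), n), Rational(1, 2)))
Add(Function('x')(Add(Add(0, 2), Function('B')(1, 1))), Mul(-1, 132)) = Add(Mul(Rational(1, 2), Pow(Add(5, Mul(4, Add(Add(0, 2), 2))), Rational(1, 2))), Mul(-1, 132)) = Add(Mul(Rational(1, 2), Pow(Add(5, Mul(4, Add(2, 2))), Rational(1, 2))), -132) = Add(Mul(Rational(1, 2), Pow(Add(5, Mul(4, 4)), Rational(1, 2))), -132) = Add(Mul(Rational(1, 2), Pow(Add(5, 16), Rational(1, 2))), -132) = Add(Mul(Rational(1, 2), Pow(21, Rational(1, 2))), -132) = Add(-132, Mul(Rational(1, 2), Pow(21, Rational(1, 2))))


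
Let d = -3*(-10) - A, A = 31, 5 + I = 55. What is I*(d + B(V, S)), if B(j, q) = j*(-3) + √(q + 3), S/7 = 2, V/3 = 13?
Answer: -5900 + 50*√17 ≈ -5693.8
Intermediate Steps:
I = 50 (I = -5 + 55 = 50)
V = 39 (V = 3*13 = 39)
S = 14 (S = 7*2 = 14)
B(j, q) = √(3 + q) - 3*j (B(j, q) = -3*j + √(3 + q) = √(3 + q) - 3*j)
d = -1 (d = -3*(-10) - 1*31 = 30 - 31 = -1)
I*(d + B(V, S)) = 50*(-1 + (√(3 + 14) - 3*39)) = 50*(-1 + (√17 - 117)) = 50*(-1 + (-117 + √17)) = 50*(-118 + √17) = -5900 + 50*√17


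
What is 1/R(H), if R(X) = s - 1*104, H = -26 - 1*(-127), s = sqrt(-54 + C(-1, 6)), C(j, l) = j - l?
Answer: -104/10877 - I*sqrt(61)/10877 ≈ -0.0095615 - 0.00071805*I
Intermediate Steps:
s = I*sqrt(61) (s = sqrt(-54 + (-1 - 1*6)) = sqrt(-54 + (-1 - 6)) = sqrt(-54 - 7) = sqrt(-61) = I*sqrt(61) ≈ 7.8102*I)
H = 101 (H = -26 + 127 = 101)
R(X) = -104 + I*sqrt(61) (R(X) = I*sqrt(61) - 1*104 = I*sqrt(61) - 104 = -104 + I*sqrt(61))
1/R(H) = 1/(-104 + I*sqrt(61))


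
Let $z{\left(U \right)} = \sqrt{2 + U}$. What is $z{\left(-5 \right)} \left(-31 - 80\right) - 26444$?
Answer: $-26444 - 111 i \sqrt{3} \approx -26444.0 - 192.26 i$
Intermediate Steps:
$z{\left(-5 \right)} \left(-31 - 80\right) - 26444 = \sqrt{2 - 5} \left(-31 - 80\right) - 26444 = \sqrt{-3} \left(-111\right) - 26444 = i \sqrt{3} \left(-111\right) - 26444 = - 111 i \sqrt{3} - 26444 = -26444 - 111 i \sqrt{3}$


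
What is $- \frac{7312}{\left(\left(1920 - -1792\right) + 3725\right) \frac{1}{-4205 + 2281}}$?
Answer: $\frac{380224}{201} \approx 1891.7$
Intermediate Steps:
$- \frac{7312}{\left(\left(1920 - -1792\right) + 3725\right) \frac{1}{-4205 + 2281}} = - \frac{7312}{\left(\left(1920 + 1792\right) + 3725\right) \frac{1}{-1924}} = - \frac{7312}{\left(3712 + 3725\right) \left(- \frac{1}{1924}\right)} = - \frac{7312}{7437 \left(- \frac{1}{1924}\right)} = - \frac{7312}{- \frac{201}{52}} = \left(-7312\right) \left(- \frac{52}{201}\right) = \frac{380224}{201}$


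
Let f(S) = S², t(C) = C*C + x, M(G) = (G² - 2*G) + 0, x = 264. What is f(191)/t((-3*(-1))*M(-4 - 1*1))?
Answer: 36481/11289 ≈ 3.2316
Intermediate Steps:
M(G) = G² - 2*G
t(C) = 264 + C² (t(C) = C*C + 264 = C² + 264 = 264 + C²)
f(191)/t((-3*(-1))*M(-4 - 1*1)) = 191²/(264 + ((-3*(-1))*((-4 - 1*1)*(-2 + (-4 - 1*1))))²) = 36481/(264 + (3*((-4 - 1)*(-2 + (-4 - 1))))²) = 36481/(264 + (3*(-5*(-2 - 5)))²) = 36481/(264 + (3*(-5*(-7)))²) = 36481/(264 + (3*35)²) = 36481/(264 + 105²) = 36481/(264 + 11025) = 36481/11289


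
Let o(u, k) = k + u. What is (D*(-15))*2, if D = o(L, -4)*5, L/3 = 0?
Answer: 600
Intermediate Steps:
L = 0 (L = 3*0 = 0)
D = -20 (D = (-4 + 0)*5 = -4*5 = -20)
(D*(-15))*2 = -20*(-15)*2 = 300*2 = 600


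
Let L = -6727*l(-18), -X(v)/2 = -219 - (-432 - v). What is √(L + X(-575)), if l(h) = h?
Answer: √121810 ≈ 349.01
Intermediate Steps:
X(v) = -426 - 2*v (X(v) = -2*(-219 - (-432 - v)) = -2*(-219 + (432 + v)) = -2*(213 + v) = -426 - 2*v)
L = 121086 (L = -6727*(-18) = 121086)
√(L + X(-575)) = √(121086 + (-426 - 2*(-575))) = √(121086 + (-426 + 1150)) = √(121086 + 724) = √121810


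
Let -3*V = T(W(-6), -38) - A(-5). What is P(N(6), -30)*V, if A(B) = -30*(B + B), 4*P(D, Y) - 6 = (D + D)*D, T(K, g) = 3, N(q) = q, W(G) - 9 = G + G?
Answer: 3861/2 ≈ 1930.5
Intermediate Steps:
W(G) = 9 + 2*G (W(G) = 9 + (G + G) = 9 + 2*G)
P(D, Y) = 3/2 + D²/2 (P(D, Y) = 3/2 + ((D + D)*D)/4 = 3/2 + ((2*D)*D)/4 = 3/2 + (2*D²)/4 = 3/2 + D²/2)
A(B) = -60*B
V = 99 (V = -(3 - (-60)*(-5))/3 = -(3 - 1*300)/3 = -(3 - 300)/3 = -⅓*(-297) = 99)
P(N(6), -30)*V = (3/2 + (½)*6²)*99 = (3/2 + (½)*36)*99 = (3/2 + 18)*99 = (39/2)*99 = 3861/2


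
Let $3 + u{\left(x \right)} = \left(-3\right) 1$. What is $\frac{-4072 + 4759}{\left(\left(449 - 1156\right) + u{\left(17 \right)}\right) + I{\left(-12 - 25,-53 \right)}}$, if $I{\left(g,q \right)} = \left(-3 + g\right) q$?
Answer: $\frac{229}{469} \approx 0.48827$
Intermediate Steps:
$I{\left(g,q \right)} = q \left(-3 + g\right)$
$u{\left(x \right)} = -6$ ($u{\left(x \right)} = -3 - 3 = -6$)
$\frac{-4072 + 4759}{\left(\left(449 - 1156\right) + u{\left(17 \right)}\right) + I{\left(-12 - 25,-53 \right)}} = \frac{-4072 + 4759}{\left(\left(449 - 1156\right) - 6\right) - 53 \left(-3 - 37\right)} = \frac{687}{\left(-707 - 6\right) - 53 \left(-3 - 37\right)} = \frac{687}{-713 - 53 \left(-3 - 37\right)} = \frac{687}{-713 - -2120} = \frac{687}{-713 + 2120} = \frac{687}{1407} = 687 \cdot \frac{1}{1407} = \frac{229}{469}$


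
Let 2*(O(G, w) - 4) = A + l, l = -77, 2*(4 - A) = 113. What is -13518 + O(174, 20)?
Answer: -54315/4 ≈ -13579.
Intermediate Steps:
A = -105/2 (A = 4 - ½*113 = 4 - 113/2 = -105/2 ≈ -52.500)
O(G, w) = -243/4 (O(G, w) = 4 + (-105/2 - 77)/2 = 4 + (½)*(-259/2) = 4 - 259/4 = -243/4)
-13518 + O(174, 20) = -13518 - 243/4 = -54315/4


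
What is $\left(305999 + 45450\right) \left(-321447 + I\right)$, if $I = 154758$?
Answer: $-58582682361$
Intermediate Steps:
$\left(305999 + 45450\right) \left(-321447 + I\right) = \left(305999 + 45450\right) \left(-321447 + 154758\right) = 351449 \left(-166689\right) = -58582682361$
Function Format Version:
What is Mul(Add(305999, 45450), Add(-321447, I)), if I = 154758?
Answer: -58582682361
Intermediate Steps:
Mul(Add(305999, 45450), Add(-321447, I)) = Mul(Add(305999, 45450), Add(-321447, 154758)) = Mul(351449, -166689) = -58582682361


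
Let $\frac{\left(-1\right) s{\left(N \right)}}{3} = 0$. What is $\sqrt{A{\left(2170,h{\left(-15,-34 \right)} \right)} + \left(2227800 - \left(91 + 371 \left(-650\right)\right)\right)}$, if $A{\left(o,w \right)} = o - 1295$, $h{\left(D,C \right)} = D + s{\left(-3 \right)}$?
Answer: $\sqrt{2469734} \approx 1571.5$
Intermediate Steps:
$s{\left(N \right)} = 0$ ($s{\left(N \right)} = \left(-3\right) 0 = 0$)
$h{\left(D,C \right)} = D$ ($h{\left(D,C \right)} = D + 0 = D$)
$A{\left(o,w \right)} = -1295 + o$ ($A{\left(o,w \right)} = o - 1295 = -1295 + o$)
$\sqrt{A{\left(2170,h{\left(-15,-34 \right)} \right)} + \left(2227800 - \left(91 + 371 \left(-650\right)\right)\right)} = \sqrt{\left(-1295 + 2170\right) + \left(2227800 - \left(91 + 371 \left(-650\right)\right)\right)} = \sqrt{875 + \left(2227800 - \left(91 - 241150\right)\right)} = \sqrt{875 + \left(2227800 - -241059\right)} = \sqrt{875 + \left(2227800 + 241059\right)} = \sqrt{875 + 2468859} = \sqrt{2469734}$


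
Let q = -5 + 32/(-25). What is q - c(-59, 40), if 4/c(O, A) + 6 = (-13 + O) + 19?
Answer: -9163/1475 ≈ -6.2122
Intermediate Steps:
c(O, A) = 4/O (c(O, A) = 4/(-6 + ((-13 + O) + 19)) = 4/(-6 + (6 + O)) = 4/O)
q = -157/25 (q = -5 - 1/25*32 = -5 - 32/25 = -157/25 ≈ -6.2800)
q - c(-59, 40) = -157/25 - 4/(-59) = -157/25 - 4*(-1)/59 = -157/25 - 1*(-4/59) = -157/25 + 4/59 = -9163/1475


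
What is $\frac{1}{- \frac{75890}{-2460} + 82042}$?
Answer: $\frac{246}{20189921} \approx 1.2184 \cdot 10^{-5}$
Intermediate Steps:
$\frac{1}{- \frac{75890}{-2460} + 82042} = \frac{1}{\left(-75890\right) \left(- \frac{1}{2460}\right) + 82042} = \frac{1}{\frac{7589}{246} + 82042} = \frac{1}{\frac{20189921}{246}} = \frac{246}{20189921}$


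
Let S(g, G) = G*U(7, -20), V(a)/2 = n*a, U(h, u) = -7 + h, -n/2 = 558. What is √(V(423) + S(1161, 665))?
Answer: 18*I*√2914 ≈ 971.67*I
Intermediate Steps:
n = -1116 (n = -2*558 = -1116)
V(a) = -2232*a (V(a) = 2*(-1116*a) = -2232*a)
S(g, G) = 0 (S(g, G) = G*(-7 + 7) = G*0 = 0)
√(V(423) + S(1161, 665)) = √(-2232*423 + 0) = √(-944136 + 0) = √(-944136) = 18*I*√2914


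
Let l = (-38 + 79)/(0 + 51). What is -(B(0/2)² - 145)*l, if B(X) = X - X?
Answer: 5945/51 ≈ 116.57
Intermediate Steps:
B(X) = 0
l = 41/51 ≈ 0.80392
-(B(0/2)² - 145)*l = -(0² - 145)*41/51 = -(0 - 145)*41/51 = -(-145)*41/51 = -1*(-5945/51) = 5945/51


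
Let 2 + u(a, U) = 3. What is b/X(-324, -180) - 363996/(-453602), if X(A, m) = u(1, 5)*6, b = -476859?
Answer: -36050335357/453602 ≈ -79476.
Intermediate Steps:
u(a, U) = 1 (u(a, U) = -2 + 3 = 1)
X(A, m) = 6 (X(A, m) = 1*6 = 6)
b/X(-324, -180) - 363996/(-453602) = -476859/6 - 363996/(-453602) = -476859*⅙ - 363996*(-1/453602) = -158953/2 + 181998/226801 = -36050335357/453602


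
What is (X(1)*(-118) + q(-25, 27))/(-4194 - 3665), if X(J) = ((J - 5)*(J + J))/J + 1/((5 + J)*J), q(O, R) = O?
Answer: -2698/23577 ≈ -0.11443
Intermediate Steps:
X(J) = -10 + 2*J + 1/(J*(5 + J)) (X(J) = ((-5 + J)*(2*J))/J + 1/(J*(5 + J)) = (2*J*(-5 + J))/J + 1/(J*(5 + J)) = (-10 + 2*J) + 1/(J*(5 + J)) = -10 + 2*J + 1/(J*(5 + J)))
(X(1)*(-118) + q(-25, 27))/(-4194 - 3665) = (((1 - 50*1 + 2*1³)/(1*(5 + 1)))*(-118) - 25)/(-4194 - 3665) = ((1*(1 - 50 + 2*1)/6)*(-118) - 25)/(-7859) = ((1*(⅙)*(1 - 50 + 2))*(-118) - 25)*(-1/7859) = ((1*(⅙)*(-47))*(-118) - 25)*(-1/7859) = (-47/6*(-118) - 25)*(-1/7859) = (2773/3 - 25)*(-1/7859) = (2698/3)*(-1/7859) = -2698/23577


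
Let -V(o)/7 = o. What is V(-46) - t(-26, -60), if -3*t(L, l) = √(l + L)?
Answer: 322 + I*√86/3 ≈ 322.0 + 3.0912*I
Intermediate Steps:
V(o) = -7*o
t(L, l) = -√(L + l)/3 (t(L, l) = -√(l + L)/3 = -√(L + l)/3)
V(-46) - t(-26, -60) = -7*(-46) - (-1)*√(-26 - 60)/3 = 322 - (-1)*√(-86)/3 = 322 - (-1)*I*√86/3 = 322 + I*√86/3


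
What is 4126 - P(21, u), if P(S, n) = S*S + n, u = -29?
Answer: 3714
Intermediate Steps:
P(S, n) = n + S² (P(S, n) = S² + n = n + S²)
4126 - P(21, u) = 4126 - (-29 + 21²) = 4126 - (-29 + 441) = 4126 - 1*412 = 4126 - 412 = 3714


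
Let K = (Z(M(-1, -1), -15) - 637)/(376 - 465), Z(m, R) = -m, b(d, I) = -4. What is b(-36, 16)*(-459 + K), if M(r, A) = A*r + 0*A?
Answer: 160852/89 ≈ 1807.3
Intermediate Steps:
M(r, A) = A*r (M(r, A) = A*r + 0 = A*r)
K = 638/89 (K = (-(-1)*(-1) - 637)/(376 - 465) = (-1*1 - 637)/(-89) = (-1 - 637)*(-1/89) = -638*(-1/89) = 638/89 ≈ 7.1685)
b(-36, 16)*(-459 + K) = -4*(-459 + 638/89) = -4*(-40213/89) = 160852/89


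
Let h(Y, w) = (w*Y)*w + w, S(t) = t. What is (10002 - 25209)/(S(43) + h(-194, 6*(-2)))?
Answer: 15207/27905 ≈ 0.54496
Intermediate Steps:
h(Y, w) = w + Y*w² (h(Y, w) = (Y*w)*w + w = Y*w² + w = w + Y*w²)
(10002 - 25209)/(S(43) + h(-194, 6*(-2))) = (10002 - 25209)/(43 + (6*(-2))*(1 - 1164*(-2))) = -15207/(43 - 12*(1 - 194*(-12))) = -15207/(43 - 12*(1 + 2328)) = -15207/(43 - 12*2329) = -15207/(43 - 27948) = -15207/(-27905) = -15207*(-1/27905) = 15207/27905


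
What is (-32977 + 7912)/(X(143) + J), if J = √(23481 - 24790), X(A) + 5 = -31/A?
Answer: 2673884070/27324257 + 512554185*I*√1309/27324257 ≈ 97.858 + 678.67*I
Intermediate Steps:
X(A) = -5 - 31/A
J = I*√1309 (J = √(-1309) = I*√1309 ≈ 36.18*I)
(-32977 + 7912)/(X(143) + J) = (-32977 + 7912)/((-5 - 31/143) + I*√1309) = -25065/((-5 - 31*1/143) + I*√1309) = -25065/((-5 - 31/143) + I*√1309) = -25065/(-746/143 + I*√1309)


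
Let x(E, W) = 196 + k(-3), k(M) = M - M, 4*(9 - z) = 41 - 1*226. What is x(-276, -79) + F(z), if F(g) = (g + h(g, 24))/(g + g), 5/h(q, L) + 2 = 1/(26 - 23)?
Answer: 86841/442 ≈ 196.47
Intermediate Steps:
h(q, L) = -3 (h(q, L) = 5/(-2 + 1/(26 - 23)) = 5/(-2 + 1/3) = 5/(-2 + ⅓) = 5/(-5/3) = 5*(-⅗) = -3)
z = 221/4 (z = 9 - (41 - 1*226)/4 = 9 - (41 - 226)/4 = 9 - ¼*(-185) = 9 + 185/4 = 221/4 ≈ 55.250)
k(M) = 0
F(g) = (-3 + g)/(2*g) (F(g) = (g - 3)/(g + g) = (-3 + g)/((2*g)) = (-3 + g)*(1/(2*g)) = (-3 + g)/(2*g))
x(E, W) = 196 (x(E, W) = 196 + 0 = 196)
x(-276, -79) + F(z) = 196 + (-3 + 221/4)/(2*(221/4)) = 196 + (½)*(4/221)*(209/4) = 196 + 209/442 = 86841/442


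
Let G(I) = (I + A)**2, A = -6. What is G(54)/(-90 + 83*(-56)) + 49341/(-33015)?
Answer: -51640703/26070845 ≈ -1.9808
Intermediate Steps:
G(I) = (-6 + I)**2 (G(I) = (I - 6)**2 = (-6 + I)**2)
G(54)/(-90 + 83*(-56)) + 49341/(-33015) = (-6 + 54)**2/(-90 + 83*(-56)) + 49341/(-33015) = 48**2/(-90 - 4648) + 49341*(-1/33015) = 2304/(-4738) - 16447/11005 = 2304*(-1/4738) - 16447/11005 = -1152/2369 - 16447/11005 = -51640703/26070845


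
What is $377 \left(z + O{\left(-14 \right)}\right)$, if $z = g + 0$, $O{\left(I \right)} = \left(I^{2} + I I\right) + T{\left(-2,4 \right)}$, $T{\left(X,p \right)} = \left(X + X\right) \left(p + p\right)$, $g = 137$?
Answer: $187369$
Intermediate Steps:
$T{\left(X,p \right)} = 4 X p$ ($T{\left(X,p \right)} = 2 X 2 p = 4 X p$)
$O{\left(I \right)} = -32 + 2 I^{2}$ ($O{\left(I \right)} = \left(I^{2} + I I\right) + 4 \left(-2\right) 4 = \left(I^{2} + I^{2}\right) - 32 = 2 I^{2} - 32 = -32 + 2 I^{2}$)
$z = 137$ ($z = 137 + 0 = 137$)
$377 \left(z + O{\left(-14 \right)}\right) = 377 \left(137 - \left(32 - 2 \left(-14\right)^{2}\right)\right) = 377 \left(137 + \left(-32 + 2 \cdot 196\right)\right) = 377 \left(137 + \left(-32 + 392\right)\right) = 377 \left(137 + 360\right) = 377 \cdot 497 = 187369$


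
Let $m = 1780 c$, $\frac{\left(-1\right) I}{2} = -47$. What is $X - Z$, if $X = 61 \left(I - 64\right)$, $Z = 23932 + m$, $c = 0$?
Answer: $-22102$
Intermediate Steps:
$I = 94$ ($I = \left(-2\right) \left(-47\right) = 94$)
$m = 0$ ($m = 1780 \cdot 0 = 0$)
$Z = 23932$ ($Z = 23932 + 0 = 23932$)
$X = 1830$ ($X = 61 \left(94 - 64\right) = 61 \cdot 30 = 1830$)
$X - Z = 1830 - 23932 = -22102$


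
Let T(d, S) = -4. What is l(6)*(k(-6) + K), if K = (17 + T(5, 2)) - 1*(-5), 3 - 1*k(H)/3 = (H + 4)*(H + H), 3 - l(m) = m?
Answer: 135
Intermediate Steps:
l(m) = 3 - m
k(H) = 9 - 6*H*(4 + H) (k(H) = 9 - 3*(H + 4)*(H + H) = 9 - 3*(4 + H)*2*H = 9 - 6*H*(4 + H))
K = 18 (K = (17 - 4) - 1*(-5) = 13 + 5 = 18)
l(6)*(k(-6) + K) = (3 - 1*6)*((9 - 24*(-6) - 6*(-6)**2) + 18) = (3 - 6)*((9 + 144 - 6*36) + 18) = -3*((9 + 144 - 216) + 18) = -3*(-63 + 18) = -3*(-45) = 135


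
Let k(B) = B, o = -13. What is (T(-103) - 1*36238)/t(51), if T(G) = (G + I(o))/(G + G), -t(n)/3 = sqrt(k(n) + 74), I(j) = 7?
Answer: 3732466*sqrt(5)/7725 ≈ 1080.4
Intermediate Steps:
t(n) = -3*sqrt(74 + n) (t(n) = -3*sqrt(n + 74) = -3*sqrt(74 + n))
T(G) = (7 + G)/(2*G) (T(G) = (G + 7)/(G + G) = (7 + G)/((2*G)) = (7 + G)*(1/(2*G)) = (7 + G)/(2*G))
(T(-103) - 1*36238)/t(51) = ((1/2)*(7 - 103)/(-103) - 1*36238)/((-3*sqrt(74 + 51))) = ((1/2)*(-1/103)*(-96) - 36238)/((-15*sqrt(5))) = (48/103 - 36238)/((-15*sqrt(5))) = -3732466*(-sqrt(5)/75)/103 = -(-3732466)*sqrt(5)/7725 = 3732466*sqrt(5)/7725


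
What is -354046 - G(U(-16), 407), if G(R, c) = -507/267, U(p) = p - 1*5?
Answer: -31509925/89 ≈ -3.5404e+5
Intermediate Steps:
U(p) = -5 + p (U(p) = p - 5 = -5 + p)
G(R, c) = -169/89 (G(R, c) = -507*1/267 = -169/89)
-354046 - G(U(-16), 407) = -354046 - 1*(-169/89) = -354046 + 169/89 = -31509925/89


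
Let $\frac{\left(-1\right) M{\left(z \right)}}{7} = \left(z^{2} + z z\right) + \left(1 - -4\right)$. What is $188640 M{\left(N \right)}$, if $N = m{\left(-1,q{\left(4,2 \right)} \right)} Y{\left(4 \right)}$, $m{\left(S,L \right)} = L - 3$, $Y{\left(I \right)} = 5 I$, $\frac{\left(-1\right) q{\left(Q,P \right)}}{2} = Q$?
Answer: $-127829066400$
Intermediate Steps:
$q{\left(Q,P \right)} = - 2 Q$
$m{\left(S,L \right)} = -3 + L$
$N = -220$ ($N = \left(-3 - 8\right) 5 \cdot 4 = \left(-3 - 8\right) 20 = \left(-11\right) 20 = -220$)
$M{\left(z \right)} = -35 - 14 z^{2}$ ($M{\left(z \right)} = - 7 \left(\left(z^{2} + z z\right) + \left(1 - -4\right)\right) = - 7 \left(\left(z^{2} + z^{2}\right) + \left(1 + 4\right)\right) = - 7 \left(2 z^{2} + 5\right) = - 7 \left(5 + 2 z^{2}\right) = -35 - 14 z^{2}$)
$188640 M{\left(N \right)} = 188640 \left(-35 - 14 \left(-220\right)^{2}\right) = 188640 \left(-35 - 677600\right) = 188640 \left(-677635\right) = -127829066400$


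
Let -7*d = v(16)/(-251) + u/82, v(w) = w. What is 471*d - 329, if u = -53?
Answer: -40516681/144074 ≈ -281.22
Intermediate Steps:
d = 14615/144074 (d = -(16/(-251) - 53/82)/7 = -(16*(-1/251) - 53*1/82)/7 = -(-16/251 - 53/82)/7 = -1/7*(-14615/20582) = 14615/144074 ≈ 0.10144)
471*d - 329 = 471*(14615/144074) - 329 = 6883665/144074 - 329 = -40516681/144074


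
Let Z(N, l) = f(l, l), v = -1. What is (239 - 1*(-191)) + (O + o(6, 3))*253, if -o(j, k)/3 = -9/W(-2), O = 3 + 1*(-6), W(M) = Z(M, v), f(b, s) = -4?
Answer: -8147/4 ≈ -2036.8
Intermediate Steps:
Z(N, l) = -4
W(M) = -4
O = -3 (O = 3 - 6 = -3)
o(j, k) = -27/4 (o(j, k) = -(-27)/(-4) = -(-27)*(-1)/4 = -3*9/4 = -27/4)
(239 - 1*(-191)) + (O + o(6, 3))*253 = (239 - 1*(-191)) + (-3 - 27/4)*253 = (239 + 191) - 39/4*253 = 430 - 9867/4 = -8147/4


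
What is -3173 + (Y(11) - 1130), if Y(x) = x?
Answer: -4292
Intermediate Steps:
-3173 + (Y(11) - 1130) = -3173 + (11 - 1130) = -3173 - 1119 = -4292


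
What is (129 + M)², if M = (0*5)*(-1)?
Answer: 16641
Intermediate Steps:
M = 0 (M = 0*(-1) = 0)
(129 + M)² = (129 + 0)² = 129² = 16641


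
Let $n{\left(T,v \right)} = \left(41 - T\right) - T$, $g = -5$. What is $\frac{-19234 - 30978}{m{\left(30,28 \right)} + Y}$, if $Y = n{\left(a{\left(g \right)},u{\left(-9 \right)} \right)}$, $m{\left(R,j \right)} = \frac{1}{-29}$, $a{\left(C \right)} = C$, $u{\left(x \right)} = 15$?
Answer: $- \frac{728074}{739} \approx -985.21$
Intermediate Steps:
$m{\left(R,j \right)} = - \frac{1}{29}$
$n{\left(T,v \right)} = 41 - 2 T$
$Y = 51$ ($Y = 41 - -10 = 41 + 10 = 51$)
$\frac{-19234 - 30978}{m{\left(30,28 \right)} + Y} = \frac{-19234 - 30978}{- \frac{1}{29} + 51} = - \frac{50212}{\frac{1478}{29}} = \left(-50212\right) \frac{29}{1478} = - \frac{728074}{739}$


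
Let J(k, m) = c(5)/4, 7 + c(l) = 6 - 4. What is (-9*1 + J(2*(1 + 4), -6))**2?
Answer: 1681/16 ≈ 105.06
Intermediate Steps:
c(l) = -5 (c(l) = -7 + (6 - 4) = -7 + 2 = -5)
J(k, m) = -5/4
(-9*1 + J(2*(1 + 4), -6))**2 = (-9*1 - 5/4)**2 = (-9 - 5/4)**2 = (-41/4)**2 = 1681/16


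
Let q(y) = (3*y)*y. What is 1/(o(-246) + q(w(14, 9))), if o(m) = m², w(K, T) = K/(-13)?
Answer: 169/10227792 ≈ 1.6524e-5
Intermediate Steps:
w(K, T) = -K/13 (w(K, T) = K*(-1/13) = -K/13)
q(y) = 3*y²
1/(o(-246) + q(w(14, 9))) = 1/((-246)² + 3*(-1/13*14)²) = 1/(60516 + 3*(-14/13)²) = 1/(60516 + 3*(196/169)) = 1/(60516 + 588/169) = 1/(10227792/169) = 169/10227792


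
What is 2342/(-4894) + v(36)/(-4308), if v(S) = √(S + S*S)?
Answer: -1171/2447 - √37/718 ≈ -0.48702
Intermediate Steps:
v(S) = √(S + S²)
2342/(-4894) + v(36)/(-4308) = 2342/(-4894) + √(36*(1 + 36))/(-4308) = 2342*(-1/4894) + √(36*37)*(-1/4308) = -1171/2447 + √1332*(-1/4308) = -1171/2447 + (6*√37)*(-1/4308) = -1171/2447 - √37/718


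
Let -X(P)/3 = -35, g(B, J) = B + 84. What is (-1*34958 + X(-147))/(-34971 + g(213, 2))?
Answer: 34853/34674 ≈ 1.0052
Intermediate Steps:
g(B, J) = 84 + B
X(P) = 105 (X(P) = -3*(-35) = 105)
(-1*34958 + X(-147))/(-34971 + g(213, 2)) = (-1*34958 + 105)/(-34971 + (84 + 213)) = (-34958 + 105)/(-34971 + 297) = -34853/(-34674) = -34853*(-1/34674) = 34853/34674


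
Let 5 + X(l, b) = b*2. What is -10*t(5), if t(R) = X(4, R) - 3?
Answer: -20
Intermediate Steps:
X(l, b) = -5 + 2*b (X(l, b) = -5 + b*2 = -5 + 2*b)
t(R) = -8 + 2*R (t(R) = (-5 + 2*R) - 3 = -8 + 2*R)
-10*t(5) = -10*(-8 + 2*5) = -10*(-8 + 10) = -10*2 = -20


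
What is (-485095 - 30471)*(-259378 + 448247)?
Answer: -97374434854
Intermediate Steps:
(-485095 - 30471)*(-259378 + 448247) = -515566*188869 = -97374434854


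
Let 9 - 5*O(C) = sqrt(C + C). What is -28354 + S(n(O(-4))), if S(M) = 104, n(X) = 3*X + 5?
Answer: -28250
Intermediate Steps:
O(C) = 9/5 - sqrt(2)*sqrt(C)/5 (O(C) = 9/5 - sqrt(C + C)/5 = 9/5 - sqrt(2)*sqrt(C)/5)
n(X) = 5 + 3*X
-28354 + S(n(O(-4))) = -28354 + 104 = -28250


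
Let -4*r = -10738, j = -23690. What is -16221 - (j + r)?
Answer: 9569/2 ≈ 4784.5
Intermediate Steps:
r = 5369/2 (r = -1/4*(-10738) = 5369/2 ≈ 2684.5)
-16221 - (j + r) = -16221 - (-23690 + 5369/2) = -16221 - 1*(-42011/2) = -16221 + 42011/2 = 9569/2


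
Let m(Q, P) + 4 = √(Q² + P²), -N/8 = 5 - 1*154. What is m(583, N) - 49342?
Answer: -49346 + √1760753 ≈ -48019.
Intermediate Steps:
N = 1192 (N = -8*(5 - 1*154) = -8*(5 - 154) = -8*(-149) = 1192)
m(Q, P) = -4 + √(P² + Q²) (m(Q, P) = -4 + √(Q² + P²) = -4 + √(P² + Q²))
m(583, N) - 49342 = (-4 + √(1192² + 583²)) - 49342 = (-4 + √(1420864 + 339889)) - 49342 = (-4 + √1760753) - 49342 = -49346 + √1760753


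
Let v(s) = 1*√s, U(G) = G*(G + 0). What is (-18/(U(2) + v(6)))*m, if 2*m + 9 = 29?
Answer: -72 + 18*√6 ≈ -27.909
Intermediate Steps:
m = 10 (m = -9/2 + (½)*29 = -9/2 + 29/2 = 10)
U(G) = G² (U(G) = G*G = G²)
v(s) = √s
(-18/(U(2) + v(6)))*m = (-18/(2² + √6))*10 = (-18/(4 + √6))*10 = -18/(4 + √6)*10 = -180/(4 + √6)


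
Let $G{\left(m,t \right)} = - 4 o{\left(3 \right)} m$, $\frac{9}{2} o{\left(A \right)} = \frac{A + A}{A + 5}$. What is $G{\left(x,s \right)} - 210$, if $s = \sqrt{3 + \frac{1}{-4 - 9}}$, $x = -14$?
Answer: $- \frac{602}{3} \approx -200.67$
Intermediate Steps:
$o{\left(A \right)} = \frac{4 A}{9 \left(5 + A\right)}$ ($o{\left(A \right)} = \frac{2 \frac{A + A}{A + 5}}{9} = \frac{2 \frac{2 A}{5 + A}}{9} = \frac{4 A}{9 \left(5 + A\right)}$)
$s = \frac{\sqrt{494}}{13}$ ($s = \sqrt{3 + \frac{1}{-13}} = \sqrt{3 - \frac{1}{13}} = \sqrt{\frac{38}{13}} = \frac{\sqrt{494}}{13} \approx 1.7097$)
$G{\left(m,t \right)} = - \frac{2 m}{3}$ ($G{\left(m,t \right)} = - 4 \cdot \frac{4}{9} \cdot 3 \frac{1}{5 + 3} m = - 4 \cdot \frac{4}{9} \cdot 3 \cdot \frac{1}{8} m = \left(-4\right) \frac{1}{6} m = - \frac{2 m}{3}$)
$G{\left(x,s \right)} - 210 = \left(- \frac{2}{3}\right) \left(-14\right) - 210 = \frac{28}{3} - 210 = - \frac{602}{3}$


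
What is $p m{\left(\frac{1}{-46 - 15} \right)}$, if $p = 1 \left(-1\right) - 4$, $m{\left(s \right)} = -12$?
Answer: $60$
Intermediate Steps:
$p = -5$ ($p = -1 - 4 = -5$)
$p m{\left(\frac{1}{-46 - 15} \right)} = \left(-5\right) \left(-12\right) = 60$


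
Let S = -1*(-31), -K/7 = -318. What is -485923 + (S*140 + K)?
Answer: -479357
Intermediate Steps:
K = 2226 (K = -7*(-318) = 2226)
S = 31
-485923 + (S*140 + K) = -485923 + (31*140 + 2226) = -485923 + (4340 + 2226) = -485923 + 6566 = -479357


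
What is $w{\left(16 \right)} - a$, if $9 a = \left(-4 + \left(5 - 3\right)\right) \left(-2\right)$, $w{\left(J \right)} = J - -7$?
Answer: $\frac{203}{9} \approx 22.556$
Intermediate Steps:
$w{\left(J \right)} = 7 + J$ ($w{\left(J \right)} = J + 7 = 7 + J$)
$a = \frac{4}{9}$ ($a = \frac{\left(-4 + \left(5 - 3\right)\right) \left(-2\right)}{9} = \frac{\left(-4 + 2\right) \left(-2\right)}{9} = \frac{\left(-2\right) \left(-2\right)}{9} = \frac{1}{9} \cdot 4 = \frac{4}{9} \approx 0.44444$)
$w{\left(16 \right)} - a = \left(7 + 16\right) - \frac{4}{9} = 23 - \frac{4}{9} = \frac{203}{9}$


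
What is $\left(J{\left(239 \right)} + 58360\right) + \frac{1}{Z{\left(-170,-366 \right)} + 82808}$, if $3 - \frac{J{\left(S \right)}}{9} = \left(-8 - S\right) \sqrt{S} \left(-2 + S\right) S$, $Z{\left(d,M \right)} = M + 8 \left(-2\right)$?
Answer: $\frac{4812606863}{82426} + 125917389 \sqrt{239} \approx 1.9467 \cdot 10^{9}$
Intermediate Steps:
$Z{\left(d,M \right)} = -16 + M$ ($Z{\left(d,M \right)} = M - 16 = -16 + M$)
$J{\left(S \right)} = 27 - 9 S^{\frac{3}{2}} \left(-8 - S\right) \left(-2 + S\right)$ ($J{\left(S \right)} = 27 - 9 \left(-8 - S\right) \sqrt{S} \left(-2 + S\right) S = 27 - 9 \sqrt{S} \left(-8 - S\right) \left(-2 + S\right) S = 27 - 9 S^{\frac{3}{2}} \left(-8 - S\right) \left(-2 + S\right)$)
$\left(J{\left(239 \right)} + 58360\right) + \frac{1}{Z{\left(-170,-366 \right)} + 82808} = \left(\left(27 - 144 \cdot 239^{\frac{3}{2}} + 9 \cdot 239^{\frac{7}{2}} + 54 \cdot 239^{\frac{5}{2}}\right) + 58360\right) + \frac{1}{\left(-16 - 366\right) + 82808} = \left(\left(27 - 144 \cdot 239 \sqrt{239} + 9 \cdot 13651919 \sqrt{239} + 54 \cdot 57121 \sqrt{239}\right) + 58360\right) + \frac{1}{-382 + 82808} = \left(\left(27 - 34416 \sqrt{239} + 122867271 \sqrt{239} + 3084534 \sqrt{239}\right) + 58360\right) + \frac{1}{82426} = \left(\left(27 + 125917389 \sqrt{239}\right) + 58360\right) + \frac{1}{82426} = \left(58387 + 125917389 \sqrt{239}\right) + \frac{1}{82426} = \frac{4812606863}{82426} + 125917389 \sqrt{239}$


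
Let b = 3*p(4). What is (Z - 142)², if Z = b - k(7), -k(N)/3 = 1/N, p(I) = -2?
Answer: 1067089/49 ≈ 21777.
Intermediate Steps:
k(N) = -3/N
b = -6 (b = 3*(-2) = -6)
Z = -39/7 (Z = -6 - (-3)/7 = -6 - 1*(-3/7) = -6 + 3/7 = -39/7 ≈ -5.5714)
(Z - 142)² = (-39/7 - 142)² = (-1033/7)² = 1067089/49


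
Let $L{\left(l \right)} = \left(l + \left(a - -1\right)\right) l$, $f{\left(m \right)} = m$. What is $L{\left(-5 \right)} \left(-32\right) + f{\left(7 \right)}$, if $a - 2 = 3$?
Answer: $167$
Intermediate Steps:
$a = 5$ ($a = 2 + 3 = 5$)
$L{\left(l \right)} = l \left(6 + l\right)$ ($L{\left(l \right)} = \left(l + \left(5 - -1\right)\right) l = \left(l + \left(5 + 1\right)\right) l = \left(l + 6\right) l = \left(6 + l\right) l = l \left(6 + l\right)$)
$L{\left(-5 \right)} \left(-32\right) + f{\left(7 \right)} = - 5 \left(6 - 5\right) \left(-32\right) + 7 = \left(-5\right) 1 \left(-32\right) + 7 = \left(-5\right) \left(-32\right) + 7 = 160 + 7 = 167$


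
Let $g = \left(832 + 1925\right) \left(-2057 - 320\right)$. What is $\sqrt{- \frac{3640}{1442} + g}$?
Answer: $\frac{i \sqrt{69524930681}}{103} \approx 2560.0 i$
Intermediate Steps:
$g = -6553389$ ($g = 2757 \left(-2057 - 320\right) = 2757 \left(-2377\right) = -6553389$)
$\sqrt{- \frac{3640}{1442} + g} = \sqrt{- \frac{3640}{1442} - 6553389} = \sqrt{\left(-3640\right) \frac{1}{1442} - 6553389} = \sqrt{- \frac{260}{103} - 6553389} = \sqrt{- \frac{674999327}{103}} = \frac{i \sqrt{69524930681}}{103}$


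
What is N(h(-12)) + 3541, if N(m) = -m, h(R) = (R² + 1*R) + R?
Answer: 3421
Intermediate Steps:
h(R) = R² + 2*R (h(R) = (R² + R) + R = (R + R²) + R = R² + 2*R)
N(h(-12)) + 3541 = -(-12)*(2 - 12) + 3541 = -(-12)*(-10) + 3541 = -1*120 + 3541 = -120 + 3541 = 3421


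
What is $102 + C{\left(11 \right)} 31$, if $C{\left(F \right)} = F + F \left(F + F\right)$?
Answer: $7945$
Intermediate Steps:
$C{\left(F \right)} = F + 2 F^{2}$ ($C{\left(F \right)} = F + F 2 F = F + 2 F^{2}$)
$102 + C{\left(11 \right)} 31 = 102 + 11 \left(1 + 2 \cdot 11\right) 31 = 102 + 11 \left(1 + 22\right) 31 = 102 + 11 \cdot 23 \cdot 31 = 102 + 253 \cdot 31 = 102 + 7843 = 7945$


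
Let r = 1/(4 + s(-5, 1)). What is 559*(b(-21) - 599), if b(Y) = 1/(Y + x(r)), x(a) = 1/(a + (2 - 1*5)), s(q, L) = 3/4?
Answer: -379069639/1132 ≈ -3.3487e+5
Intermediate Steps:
s(q, L) = ¾ (s(q, L) = 3*(¼) = ¾)
r = 4/19 (r = 1/(4 + ¾) = 1/(19/4) = 4/19 ≈ 0.21053)
x(a) = 1/(-3 + a) (x(a) = 1/(a + (2 - 5)) = 1/(a - 3) = 1/(-3 + a))
b(Y) = 1/(-19/53 + Y) (b(Y) = 1/(Y + 1/(-3 + 4/19)) = 1/(Y + 1/(-53/19)) = 1/(Y - 19/53) = 1/(-19/53 + Y))
559*(b(-21) - 599) = 559*(53/(-19 + 53*(-21)) - 599) = 559*(53/(-19 - 1113) - 599) = 559*(53/(-1132) - 599) = 559*(53*(-1/1132) - 599) = 559*(-53/1132 - 599) = 559*(-678121/1132) = -379069639/1132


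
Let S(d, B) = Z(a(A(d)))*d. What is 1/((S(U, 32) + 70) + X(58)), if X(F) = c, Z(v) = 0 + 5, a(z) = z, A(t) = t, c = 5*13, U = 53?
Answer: 1/400 ≈ 0.0025000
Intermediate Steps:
c = 65
Z(v) = 5
X(F) = 65
S(d, B) = 5*d
1/((S(U, 32) + 70) + X(58)) = 1/((5*53 + 70) + 65) = 1/((265 + 70) + 65) = 1/(335 + 65) = 1/400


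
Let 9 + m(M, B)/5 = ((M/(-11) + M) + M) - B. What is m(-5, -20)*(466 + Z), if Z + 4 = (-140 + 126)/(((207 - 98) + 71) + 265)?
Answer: 3289216/979 ≈ 3359.8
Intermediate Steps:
Z = -1794/445 (Z = -4 + (-140 + 126)/(((207 - 98) + 71) + 265) = -4 - 14/((109 + 71) + 265) = -4 - 14/(180 + 265) = -4 - 14/445 = -1794/445 ≈ -4.0315)
m(M, B) = -45 - 5*B + 105*M/11 (m(M, B) = -45 + 5*(((M/(-11) + M) + M) - B) = -45 + 5*(((M*(-1/11) + M) + M) - B) = -45 + 5*(((-M/11 + M) + M) - B) = -45 + 5*((10*M/11 + M) - B) = -45 + 5*(21*M/11 - B) = -45 + 5*(-B + 21*M/11) = -45 + (-5*B + 105*M/11) = -45 - 5*B + 105*M/11)
m(-5, -20)*(466 + Z) = (-45 - 5*(-20) + (105/11)*(-5))*(466 - 1794/445) = (-45 + 100 - 525/11)*(205576/445) = (80/11)*(205576/445) = 3289216/979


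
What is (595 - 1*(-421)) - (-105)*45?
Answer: 5741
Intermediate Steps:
(595 - 1*(-421)) - (-105)*45 = (595 + 421) - 1*(-4725) = 1016 + 4725 = 5741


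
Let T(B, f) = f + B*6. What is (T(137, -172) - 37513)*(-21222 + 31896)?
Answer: -393475662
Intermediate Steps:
T(B, f) = f + 6*B
(T(137, -172) - 37513)*(-21222 + 31896) = ((-172 + 6*137) - 37513)*(-21222 + 31896) = ((-172 + 822) - 37513)*10674 = (650 - 37513)*10674 = -36863*10674 = -393475662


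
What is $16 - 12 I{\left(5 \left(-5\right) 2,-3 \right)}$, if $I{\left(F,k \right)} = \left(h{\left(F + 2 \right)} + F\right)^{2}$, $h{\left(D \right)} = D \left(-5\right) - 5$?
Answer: $-410684$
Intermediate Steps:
$h{\left(D \right)} = -5 - 5 D$ ($h{\left(D \right)} = - 5 D - 5 = -5 - 5 D$)
$I{\left(F,k \right)} = \left(-15 - 4 F\right)^{2}$ ($I{\left(F,k \right)} = \left(\left(-5 - 5 \left(F + 2\right)\right) + F\right)^{2} = \left(\left(-5 - 5 \left(2 + F\right)\right) + F\right)^{2} = \left(\left(-5 - \left(10 + 5 F\right)\right) + F\right)^{2} = \left(\left(-15 - 5 F\right) + F\right)^{2} = \left(-15 - 4 F\right)^{2}$)
$16 - 12 I{\left(5 \left(-5\right) 2,-3 \right)} = 16 - 12 \left(15 + 4 \cdot 5 \left(-5\right) 2\right)^{2} = 16 - 12 \left(15 + 4 \left(\left(-25\right) 2\right)\right)^{2} = 16 - 12 \left(15 + 4 \left(-50\right)\right)^{2} = 16 - 12 \left(15 - 200\right)^{2} = 16 - 12 \left(-185\right)^{2} = 16 - 410700 = -410684$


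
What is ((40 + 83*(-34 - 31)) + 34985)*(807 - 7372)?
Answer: -194520950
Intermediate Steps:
((40 + 83*(-34 - 31)) + 34985)*(807 - 7372) = ((40 + 83*(-65)) + 34985)*(-6565) = ((40 - 5395) + 34985)*(-6565) = (-5355 + 34985)*(-6565) = 29630*(-6565) = -194520950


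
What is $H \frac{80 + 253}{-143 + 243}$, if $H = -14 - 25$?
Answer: $- \frac{12987}{100} \approx -129.87$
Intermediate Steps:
$H = -39$ ($H = -14 - 25 = -39$)
$H \frac{80 + 253}{-143 + 243} = - 39 \frac{80 + 253}{-143 + 243} = - 39 \cdot \frac{333}{100} = - 39 \cdot 333 \cdot \frac{1}{100} = \left(-39\right) \frac{333}{100} = - \frac{12987}{100}$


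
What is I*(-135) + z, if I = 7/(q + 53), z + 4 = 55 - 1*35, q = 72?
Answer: 211/25 ≈ 8.4400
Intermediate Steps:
z = 16 (z = -4 + (55 - 1*35) = -4 + (55 - 35) = -4 + 20 = 16)
I = 7/125 (I = 7/(72 + 53) = 7/125 ≈ 0.056000)
I*(-135) + z = (7/125)*(-135) + 16 = -189/25 + 16 = 211/25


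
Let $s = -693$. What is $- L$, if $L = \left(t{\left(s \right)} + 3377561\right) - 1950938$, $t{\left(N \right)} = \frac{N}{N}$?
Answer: $-1426624$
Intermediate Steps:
$t{\left(N \right)} = 1$
$L = 1426624$ ($L = \left(1 + 3377561\right) - 1950938 = 3377562 - 1950938 = 1426624$)
$- L = \left(-1\right) 1426624 = -1426624$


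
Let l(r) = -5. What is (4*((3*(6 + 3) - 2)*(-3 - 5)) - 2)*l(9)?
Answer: 4010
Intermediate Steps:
(4*((3*(6 + 3) - 2)*(-3 - 5)) - 2)*l(9) = (4*((3*(6 + 3) - 2)*(-3 - 5)) - 2)*(-5) = (4*((3*9 - 2)*(-8)) - 2)*(-5) = (4*((27 - 2)*(-8)) - 2)*(-5) = (4*(25*(-8)) - 2)*(-5) = (4*(-200) - 2)*(-5) = (-800 - 2)*(-5) = -802*(-5) = 4010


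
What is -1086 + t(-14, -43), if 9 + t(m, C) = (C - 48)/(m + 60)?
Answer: -50461/46 ≈ -1097.0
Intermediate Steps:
t(m, C) = -9 + (-48 + C)/(60 + m) (t(m, C) = -9 + (C - 48)/(m + 60) = -9 + (-48 + C)/(60 + m))
-1086 + t(-14, -43) = -1086 + (-588 - 43 - 9*(-14))/(60 - 14) = -1086 + (-588 - 43 + 126)/46 = -1086 + (1/46)*(-505) = -1086 - 505/46 = -50461/46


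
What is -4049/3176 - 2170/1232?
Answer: -53037/17468 ≈ -3.0362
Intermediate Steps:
-4049/3176 - 2170/1232 = -4049*1/3176 - 2170*1/1232 = -4049/3176 - 155/88 = -53037/17468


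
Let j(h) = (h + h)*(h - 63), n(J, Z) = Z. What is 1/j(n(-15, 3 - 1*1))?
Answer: -1/244 ≈ -0.0040984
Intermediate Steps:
j(h) = 2*h*(-63 + h) (j(h) = (2*h)*(-63 + h) = 2*h*(-63 + h))
1/j(n(-15, 3 - 1*1)) = 1/(2*(3 - 1*1)*(-63 + (3 - 1*1))) = 1/(2*(3 - 1)*(-63 + (3 - 1))) = 1/(2*2*(-63 + 2)) = 1/(2*2*(-61)) = 1/(-244) = -1/244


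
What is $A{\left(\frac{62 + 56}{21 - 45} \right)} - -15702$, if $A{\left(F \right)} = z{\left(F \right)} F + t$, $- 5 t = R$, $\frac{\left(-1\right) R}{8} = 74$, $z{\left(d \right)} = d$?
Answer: $\frac{11408093}{720} \approx 15845.0$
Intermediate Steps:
$R = -592$ ($R = \left(-8\right) 74 = -592$)
$t = \frac{592}{5}$ ($t = \left(- \frac{1}{5}\right) \left(-592\right) = \frac{592}{5} \approx 118.4$)
$A{\left(F \right)} = \frac{592}{5} + F^{2}$ ($A{\left(F \right)} = F F + \frac{592}{5} = F^{2} + \frac{592}{5} = \frac{592}{5} + F^{2}$)
$A{\left(\frac{62 + 56}{21 - 45} \right)} - -15702 = \left(\frac{592}{5} + \left(\frac{62 + 56}{21 - 45}\right)^{2}\right) - -15702 = \left(\frac{592}{5} + \left(\frac{118}{-24}\right)^{2}\right) + 15702 = \left(\frac{592}{5} + \left(118 \left(- \frac{1}{24}\right)\right)^{2}\right) + 15702 = \left(\frac{592}{5} + \left(- \frac{59}{12}\right)^{2}\right) + 15702 = \left(\frac{592}{5} + \frac{3481}{144}\right) + 15702 = \frac{102653}{720} + 15702 = \frac{11408093}{720}$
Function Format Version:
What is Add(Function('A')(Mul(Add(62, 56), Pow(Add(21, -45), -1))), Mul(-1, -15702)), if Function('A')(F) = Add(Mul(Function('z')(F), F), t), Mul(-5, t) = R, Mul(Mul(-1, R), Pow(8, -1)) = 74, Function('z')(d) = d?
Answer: Rational(11408093, 720) ≈ 15845.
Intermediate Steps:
R = -592 (R = Mul(-8, 74) = -592)
t = Rational(592, 5) (t = Mul(Rational(-1, 5), -592) = Rational(592, 5) ≈ 118.40)
Function('A')(F) = Add(Rational(592, 5), Pow(F, 2)) (Function('A')(F) = Add(Mul(F, F), Rational(592, 5)) = Add(Pow(F, 2), Rational(592, 5)) = Add(Rational(592, 5), Pow(F, 2)))
Add(Function('A')(Mul(Add(62, 56), Pow(Add(21, -45), -1))), Mul(-1, -15702)) = Add(Add(Rational(592, 5), Pow(Mul(Add(62, 56), Pow(Add(21, -45), -1)), 2)), Mul(-1, -15702)) = Add(Add(Rational(592, 5), Pow(Mul(118, Pow(-24, -1)), 2)), 15702) = Add(Add(Rational(592, 5), Pow(Mul(118, Rational(-1, 24)), 2)), 15702) = Add(Add(Rational(592, 5), Pow(Rational(-59, 12), 2)), 15702) = Add(Add(Rational(592, 5), Rational(3481, 144)), 15702) = Add(Rational(102653, 720), 15702) = Rational(11408093, 720)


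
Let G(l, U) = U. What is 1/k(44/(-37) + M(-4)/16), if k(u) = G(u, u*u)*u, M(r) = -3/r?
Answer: -13278380032/19792552625 ≈ -0.67088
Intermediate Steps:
k(u) = u³ (k(u) = (u*u)*u = u²*u = u³)
1/k(44/(-37) + M(-4)/16) = 1/((44/(-37) - 3/(-4)/16)³) = 1/((44*(-1/37) - 3*(-¼)*(1/16))³) = 1/((-44/37 + (¾)*(1/16))³) = 1/((-44/37 + 3/64)³) = 1/((-2705/2368)³) = 1/(-19792552625/13278380032) = -13278380032/19792552625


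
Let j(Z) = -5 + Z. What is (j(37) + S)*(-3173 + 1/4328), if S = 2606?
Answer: -18113488017/2164 ≈ -8.3704e+6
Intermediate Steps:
(j(37) + S)*(-3173 + 1/4328) = ((-5 + 37) + 2606)*(-3173 + 1/4328) = (32 + 2606)*(-3173 + 1/4328) = 2638*(-13732743/4328) = -18113488017/2164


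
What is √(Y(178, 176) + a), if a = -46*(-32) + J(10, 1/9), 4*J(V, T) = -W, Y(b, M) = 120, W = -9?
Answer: √6377/2 ≈ 39.928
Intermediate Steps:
J(V, T) = 9/4 (J(V, T) = (-1*(-9))/4 = (¼)*9 = 9/4)
a = 5897/4 (a = -46*(-32) + 9/4 = 1472 + 9/4 = 5897/4 ≈ 1474.3)
√(Y(178, 176) + a) = √(120 + 5897/4) = √(6377/4) = √6377/2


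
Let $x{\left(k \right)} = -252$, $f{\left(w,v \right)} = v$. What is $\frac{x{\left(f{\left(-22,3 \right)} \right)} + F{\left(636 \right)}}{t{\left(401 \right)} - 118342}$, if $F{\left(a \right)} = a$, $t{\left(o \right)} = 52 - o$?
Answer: $- \frac{384}{118691} \approx -0.0032353$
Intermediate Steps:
$\frac{x{\left(f{\left(-22,3 \right)} \right)} + F{\left(636 \right)}}{t{\left(401 \right)} - 118342} = \frac{-252 + 636}{\left(52 - 401\right) - 118342} = \frac{384}{\left(52 - 401\right) - 118342} = \frac{384}{-349 - 118342} = \frac{384}{-118691} = 384 \left(- \frac{1}{118691}\right) = - \frac{384}{118691}$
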